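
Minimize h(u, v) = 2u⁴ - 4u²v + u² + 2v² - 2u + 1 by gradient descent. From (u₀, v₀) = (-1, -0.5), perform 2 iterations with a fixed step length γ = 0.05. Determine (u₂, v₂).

(-0.0608, -0.152)

∇h = (8u³ - 8uv + 2u - 2, -4u² + 4v)
Step 1: at (-1, -0.5), ∇h = (-16, -6) → (-1, -0.5) − 0.05·(-16, -6) = (-0.2, -0.2)
Step 2: at (-0.2, -0.2), ∇h = (-2.784, -0.96) → (-0.2, -0.2) − 0.05·(-2.784, -0.96) = (-0.0608, -0.152)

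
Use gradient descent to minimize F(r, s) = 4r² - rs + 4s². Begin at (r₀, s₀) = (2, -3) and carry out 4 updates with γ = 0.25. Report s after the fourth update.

-6.26171875

∇F = (8r - s, -r + 8s)
Step 1: at (2, -3), ∇F = (19, -26) → (2, -3) − 0.25·(19, -26) = (-2.75, 3.5)
Step 2: at (-2.75, 3.5), ∇F = (-25.5, 30.75) → (-2.75, 3.5) − 0.25·(-25.5, 30.75) = (3.625, -4.1875)
Step 3: at (3.625, -4.1875), ∇F = (33.1875, -37.125) → (3.625, -4.1875) − 0.25·(33.1875, -37.125) = (-4.671875, 5.09375)
Step 4: at (-4.671875, 5.09375), ∇F = (-42.46875, 45.421875) → (-4.671875, 5.09375) − 0.25·(-42.46875, 45.421875) = (5.9453125, -6.26171875)
s = -6.26171875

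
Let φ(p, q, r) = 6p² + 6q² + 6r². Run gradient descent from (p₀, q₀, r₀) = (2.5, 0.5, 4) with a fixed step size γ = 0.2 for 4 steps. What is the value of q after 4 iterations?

∇φ = (12p, 12q, 12r)
Step 1: at (2.5, 0.5, 4), ∇φ = (30, 6, 48) → (2.5, 0.5, 4) − 0.2·(30, 6, 48) = (-3.5, -0.7, -5.6)
Step 2: at (-3.5, -0.7, -5.6), ∇φ = (-42, -8.4, -67.2) → (-3.5, -0.7, -5.6) − 0.2·(-42, -8.4, -67.2) = (4.9, 0.98, 7.84)
Step 3: at (4.9, 0.98, 7.84), ∇φ = (58.8, 11.76, 94.08) → (4.9, 0.98, 7.84) − 0.2·(58.8, 11.76, 94.08) = (-6.86, -1.372, -10.976)
Step 4: at (-6.86, -1.372, -10.976), ∇φ = (-82.32, -16.464, -131.712) → (-6.86, -1.372, -10.976) − 0.2·(-82.32, -16.464, -131.712) = (9.604, 1.9208, 15.3664)
q = 1.9208

1.9208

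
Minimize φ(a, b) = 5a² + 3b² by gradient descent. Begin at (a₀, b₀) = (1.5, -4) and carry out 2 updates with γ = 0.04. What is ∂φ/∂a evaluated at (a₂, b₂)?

5.4

∇φ = (10a, 6b)
(a₁, b₁) = (1.5, -4) − 0.04·(15, -24) = (0.9, -3.04)
(a₂, b₂) = (0.9, -3.04) − 0.04·(9, -18.24) = (0.54, -2.3104)
∂φ/∂a at (0.54, -2.3104) = 5.4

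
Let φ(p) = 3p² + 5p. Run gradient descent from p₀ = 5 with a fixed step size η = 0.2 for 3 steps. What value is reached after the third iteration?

φ′(p) = 6p + 5
Step 1: φ′(5) = 35; p₁ = 5 − 0.2·35 = -2
Step 2: φ′(-2) = -7; p₂ = -2 − 0.2·(-7) = -0.6
Step 3: φ′(-0.6) = 1.4; p₃ = -0.6 − 0.2·1.4 = -0.88

-0.88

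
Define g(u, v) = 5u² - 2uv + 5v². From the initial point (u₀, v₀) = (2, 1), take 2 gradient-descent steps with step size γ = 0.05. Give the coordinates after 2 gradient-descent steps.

(0.62, 0.46)

∇g = (10u - 2v, -2u + 10v)
Step 1: at (2, 1), ∇g = (18, 6) → (2, 1) − 0.05·(18, 6) = (1.1, 0.7)
Step 2: at (1.1, 0.7), ∇g = (9.6, 4.8) → (1.1, 0.7) − 0.05·(9.6, 4.8) = (0.62, 0.46)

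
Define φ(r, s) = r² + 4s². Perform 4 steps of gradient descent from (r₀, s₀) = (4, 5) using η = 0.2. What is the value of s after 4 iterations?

∇φ = (2r, 8s)
(r₁, s₁) = (4, 5) − 0.2·(8, 40) = (2.4, -3)
(r₂, s₂) = (2.4, -3) − 0.2·(4.8, -24) = (1.44, 1.8)
(r₃, s₃) = (1.44, 1.8) − 0.2·(2.88, 14.4) = (0.864, -1.08)
(r₄, s₄) = (0.864, -1.08) − 0.2·(1.728, -8.64) = (0.5184, 0.648)
s = 0.648

0.648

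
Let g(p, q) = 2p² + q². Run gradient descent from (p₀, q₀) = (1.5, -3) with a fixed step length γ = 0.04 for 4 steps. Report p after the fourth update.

∇g = (4p, 2q)
(p₁, q₁) = (1.5, -3) − 0.04·(6, -6) = (1.26, -2.76)
(p₂, q₂) = (1.26, -2.76) − 0.04·(5.04, -5.52) = (1.0584, -2.5392)
(p₃, q₃) = (1.0584, -2.5392) − 0.04·(4.2336, -5.0784) = (0.889056, -2.336064)
(p₄, q₄) = (0.889056, -2.336064) − 0.04·(3.556224, -4.672128) = (0.74680704, -2.14917888)
p = 0.74680704

0.74680704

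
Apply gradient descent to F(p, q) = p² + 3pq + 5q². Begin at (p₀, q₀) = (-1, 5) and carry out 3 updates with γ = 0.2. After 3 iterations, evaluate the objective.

322.727936

∇F = (2p + 3q, 3p + 10q)
Step 1: at (-1, 5), ∇F = (13, 47) → (-1, 5) − 0.2·(13, 47) = (-3.6, -4.4)
Step 2: at (-3.6, -4.4), ∇F = (-20.4, -54.8) → (-3.6, -4.4) − 0.2·(-20.4, -54.8) = (0.48, 6.56)
Step 3: at (0.48, 6.56), ∇F = (20.64, 67.04) → (0.48, 6.56) − 0.2·(20.64, 67.04) = (-3.648, -6.848)
F(-3.648, -6.848) = 322.727936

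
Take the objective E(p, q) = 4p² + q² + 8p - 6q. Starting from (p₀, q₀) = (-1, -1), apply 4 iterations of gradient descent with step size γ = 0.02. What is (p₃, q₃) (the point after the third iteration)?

∇E = (8p + 8, 2q - 6)
(p₁, q₁) = (-1, -1) − 0.02·(0, -8) = (-1, -0.84)
(p₂, q₂) = (-1, -0.84) − 0.02·(0, -7.68) = (-1, -0.6864)
(p₃, q₃) = (-1, -0.6864) − 0.02·(0, -7.3728) = (-1, -0.538944)

(-1, -0.538944)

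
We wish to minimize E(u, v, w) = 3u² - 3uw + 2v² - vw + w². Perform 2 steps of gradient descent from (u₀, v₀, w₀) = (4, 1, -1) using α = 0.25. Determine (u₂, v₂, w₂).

(3.4375, 0.6875, -0.75)

∇E = (6u - 3w, 4v - w, -3u - v + 2w)
Step 1: at (4, 1, -1), ∇E = (27, 5, -15) → (4, 1, -1) − 0.25·(27, 5, -15) = (-2.75, -0.25, 2.75)
Step 2: at (-2.75, -0.25, 2.75), ∇E = (-24.75, -3.75, 14) → (-2.75, -0.25, 2.75) − 0.25·(-24.75, -3.75, 14) = (3.4375, 0.6875, -0.75)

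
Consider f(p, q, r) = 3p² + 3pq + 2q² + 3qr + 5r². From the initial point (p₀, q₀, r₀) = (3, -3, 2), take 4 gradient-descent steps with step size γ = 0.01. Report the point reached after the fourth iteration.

(2.67548466, -3.08004264, 1.62594162)

∇f = (6p + 3q, 3p + 4q + 3r, 3q + 10r)
(p₁, q₁, r₁) = (3, -3, 2) − 0.01·(9, 3, 11) = (2.91, -3.03, 1.89)
(p₂, q₂, r₂) = (2.91, -3.03, 1.89) − 0.01·(8.37, 2.28, 9.81) = (2.8263, -3.0528, 1.7919)
(p₃, q₃, r₃) = (2.8263, -3.0528, 1.7919) − 0.01·(7.7994, 1.6434, 8.7606) = (2.748306, -3.069234, 1.704294)
(p₄, q₄, r₄) = (2.748306, -3.069234, 1.704294) − 0.01·(7.282134, 1.080864, 7.835238) = (2.67548466, -3.08004264, 1.62594162)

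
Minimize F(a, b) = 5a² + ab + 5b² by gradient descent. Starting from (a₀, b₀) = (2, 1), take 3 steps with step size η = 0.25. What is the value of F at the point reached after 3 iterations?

∇F = (10a + b, a + 10b)
(a₁, b₁) = (2, 1) − 0.25·(21, 12) = (-3.25, -2)
(a₂, b₂) = (-3.25, -2) − 0.25·(-34.5, -23.25) = (5.375, 3.8125)
(a₃, b₃) = (5.375, 3.8125) − 0.25·(57.5625, 43.5) = (-9.015625, -7.0625)
F(-9.015625, -7.0625) = 719.474853515625

719.474853515625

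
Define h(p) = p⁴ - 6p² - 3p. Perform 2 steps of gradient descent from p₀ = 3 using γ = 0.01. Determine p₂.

2.12414436

h′(p) = 4p³ - 12p - 3
Step 1: h′(3) = 69; p₁ = 3 − 0.01·69 = 2.31
Step 2: h′(2.31) = 18.585564; p₂ = 2.31 − 0.01·18.585564 = 2.12414436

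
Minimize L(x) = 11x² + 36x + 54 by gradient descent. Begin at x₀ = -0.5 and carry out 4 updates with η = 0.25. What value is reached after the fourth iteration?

464.34375

L′(x) = 22x + 36
Step 1: L′(-0.5) = 25; x₁ = -0.5 − 0.25·25 = -6.75
Step 2: L′(-6.75) = -112.5; x₂ = -6.75 − 0.25·(-112.5) = 21.375
Step 3: L′(21.375) = 506.25; x₃ = 21.375 − 0.25·506.25 = -105.1875
Step 4: L′(-105.1875) = -2278.125; x₄ = -105.1875 − 0.25·(-2278.125) = 464.34375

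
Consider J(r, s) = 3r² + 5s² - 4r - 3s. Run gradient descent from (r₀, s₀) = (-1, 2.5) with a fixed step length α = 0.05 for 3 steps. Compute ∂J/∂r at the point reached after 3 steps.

-3.43

∇J = (6r - 4, 10s - 3)
(r₁, s₁) = (-1, 2.5) − 0.05·(-10, 22) = (-0.5, 1.4)
(r₂, s₂) = (-0.5, 1.4) − 0.05·(-7, 11) = (-0.15, 0.85)
(r₃, s₃) = (-0.15, 0.85) − 0.05·(-4.9, 5.5) = (0.095, 0.575)
∂J/∂r at (0.095, 0.575) = -3.43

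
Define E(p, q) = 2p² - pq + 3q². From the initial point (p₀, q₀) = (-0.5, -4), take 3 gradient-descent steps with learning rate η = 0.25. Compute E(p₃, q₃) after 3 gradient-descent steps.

∇E = (4p - q, -p + 6q)
(p₁, q₁) = (-0.5, -4) − 0.25·(2, -23.5) = (-1, 1.875)
(p₂, q₂) = (-1, 1.875) − 0.25·(-5.875, 12.25) = (0.46875, -1.1875)
(p₃, q₃) = (0.46875, -1.1875) − 0.25·(3.0625, -7.59375) = (-0.296875, 0.7109375)
E(-0.296875, 0.7109375) = 1.90362548828125

1.90362548828125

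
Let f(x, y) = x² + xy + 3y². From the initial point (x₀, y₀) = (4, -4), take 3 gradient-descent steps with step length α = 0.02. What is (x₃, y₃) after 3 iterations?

∇f = (2x + y, x + 6y)
(x₁, y₁) = (4, -4) − 0.02·(4, -20) = (3.92, -3.6)
(x₂, y₂) = (3.92, -3.6) − 0.02·(4.24, -17.68) = (3.8352, -3.2464)
(x₃, y₃) = (3.8352, -3.2464) − 0.02·(4.424, -15.6432) = (3.74672, -2.933536)

(3.74672, -2.933536)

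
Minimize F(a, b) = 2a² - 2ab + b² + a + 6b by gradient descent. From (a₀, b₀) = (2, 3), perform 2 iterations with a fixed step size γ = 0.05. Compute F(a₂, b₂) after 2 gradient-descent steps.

18.182325

∇F = (4a - 2b + 1, -2a + 2b + 6)
(a₁, b₁) = (2, 3) − 0.05·(3, 8) = (1.85, 2.6)
(a₂, b₂) = (1.85, 2.6) − 0.05·(3.2, 7.5) = (1.69, 2.225)
F(1.69, 2.225) = 18.182325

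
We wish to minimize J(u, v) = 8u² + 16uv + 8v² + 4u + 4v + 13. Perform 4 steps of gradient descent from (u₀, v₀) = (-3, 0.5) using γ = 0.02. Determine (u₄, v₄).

∇J = (16u + 16v + 4, 16u + 16v + 4)
Step 1: at (-3, 0.5), ∇J = (-36, -36) → (-3, 0.5) − 0.02·(-36, -36) = (-2.28, 1.22)
Step 2: at (-2.28, 1.22), ∇J = (-12.96, -12.96) → (-2.28, 1.22) − 0.02·(-12.96, -12.96) = (-2.0208, 1.4792)
Step 3: at (-2.0208, 1.4792), ∇J = (-4.6656, -4.6656) → (-2.0208, 1.4792) − 0.02·(-4.6656, -4.6656) = (-1.927488, 1.572512)
Step 4: at (-1.927488, 1.572512), ∇J = (-1.679616, -1.679616) → (-1.927488, 1.572512) − 0.02·(-1.679616, -1.679616) = (-1.89389568, 1.60610432)

(-1.89389568, 1.60610432)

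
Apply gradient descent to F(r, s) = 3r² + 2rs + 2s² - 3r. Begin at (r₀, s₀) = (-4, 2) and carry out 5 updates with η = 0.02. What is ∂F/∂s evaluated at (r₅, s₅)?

3.03296768

∇F = (6r + 2s - 3, 2r + 4s)
(r₁, s₁) = (-4, 2) − 0.02·(-23, 0) = (-3.54, 2)
(r₂, s₂) = (-3.54, 2) − 0.02·(-20.24, 0.92) = (-3.1352, 1.9816)
(r₃, s₃) = (-3.1352, 1.9816) − 0.02·(-17.848, 1.656) = (-2.77824, 1.94848)
(r₄, s₄) = (-2.77824, 1.94848) − 0.02·(-15.77248, 2.23744) = (-2.4627904, 1.9037312)
(r₅, s₅) = (-2.4627904, 1.9037312) − 0.02·(-13.96928, 2.689344) = (-2.1834048, 1.84994432)
∂F/∂s at (-2.1834048, 1.84994432) = 3.03296768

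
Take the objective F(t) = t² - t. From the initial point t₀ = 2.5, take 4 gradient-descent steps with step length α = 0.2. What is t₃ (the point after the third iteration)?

0.932

F′(t) = 2t - 1
Step 1: F′(2.5) = 4; t₁ = 2.5 − 0.2·4 = 1.7
Step 2: F′(1.7) = 2.4; t₂ = 1.7 − 0.2·2.4 = 1.22
Step 3: F′(1.22) = 1.44; t₃ = 1.22 − 0.2·1.44 = 0.932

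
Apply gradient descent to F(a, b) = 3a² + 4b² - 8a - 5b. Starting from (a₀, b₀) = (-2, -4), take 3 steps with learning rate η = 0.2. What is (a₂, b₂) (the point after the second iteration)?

∇F = (6a - 8, 8b - 5)
(a₁, b₁) = (-2, -4) − 0.2·(-20, -37) = (2, 3.4)
(a₂, b₂) = (2, 3.4) − 0.2·(4, 22.2) = (1.2, -1.04)

(1.2, -1.04)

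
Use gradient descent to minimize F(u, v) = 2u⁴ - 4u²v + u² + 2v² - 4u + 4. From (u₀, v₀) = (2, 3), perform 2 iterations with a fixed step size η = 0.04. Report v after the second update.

∇F = (8u³ - 8uv + 2u - 4, -4u² + 4v)
(u₁, v₁) = (2, 3) − 0.04·(16, -4) = (1.36, 3.16)
(u₂, v₂) = (1.36, 3.16) − 0.04·(-15.537152, 5.2416) = (1.98148608, 2.950336)
v = 2.950336

2.950336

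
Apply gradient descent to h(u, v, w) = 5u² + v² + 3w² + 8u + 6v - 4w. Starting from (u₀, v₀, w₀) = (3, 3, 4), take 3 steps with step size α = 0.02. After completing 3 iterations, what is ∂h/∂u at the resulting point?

∇h = (10u + 8, 2v + 6, 6w - 4)
(u₁, v₁, w₁) = (3, 3, 4) − 0.02·(38, 12, 20) = (2.24, 2.76, 3.6)
(u₂, v₂, w₂) = (2.24, 2.76, 3.6) − 0.02·(30.4, 11.52, 17.6) = (1.632, 2.5296, 3.248)
(u₃, v₃, w₃) = (1.632, 2.5296, 3.248) − 0.02·(24.32, 11.0592, 15.488) = (1.1456, 2.308416, 2.93824)
∂h/∂u at (1.1456, 2.308416, 2.93824) = 19.456

19.456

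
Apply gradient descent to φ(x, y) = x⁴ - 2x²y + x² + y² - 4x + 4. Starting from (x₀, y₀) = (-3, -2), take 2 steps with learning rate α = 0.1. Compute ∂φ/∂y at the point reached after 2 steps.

-608728.82782208

∇φ = (4x³ - 4xy + 2x - 4, -2x² + 2y)
(x₁, y₁) = (-3, -2) − 0.1·(-142, -22) = (11.2, 0.2)
(x₂, y₂) = (11.2, 0.2) − 0.1·(5629.152, -250.48) = (-551.7152, 25.248)
∂φ/∂y at (-551.7152, 25.248) = -608728.82782208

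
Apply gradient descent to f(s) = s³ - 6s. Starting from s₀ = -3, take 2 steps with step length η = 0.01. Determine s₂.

f′(s) = 3s² - 6
s₁ = -3 − 0.01·21 = -3.21
s₂ = -3.21 − 0.01·24.9123 = -3.459123

-3.459123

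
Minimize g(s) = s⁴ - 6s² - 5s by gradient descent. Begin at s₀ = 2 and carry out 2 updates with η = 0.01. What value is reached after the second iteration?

g′(s) = 4s³ - 12s - 5
s₁ = 2 − 0.01·3 = 1.97
s₂ = 1.97 − 0.01·1.941492 = 1.95058508

1.95058508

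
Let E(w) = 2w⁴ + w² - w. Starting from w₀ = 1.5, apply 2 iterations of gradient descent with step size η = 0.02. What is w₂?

E′(w) = 8w³ + 2w - 1
Step 1: E′(1.5) = 29; w₁ = 1.5 − 0.02·29 = 0.92
Step 2: E′(0.92) = 7.069504; w₂ = 0.92 − 0.02·7.069504 = 0.77860992

0.77860992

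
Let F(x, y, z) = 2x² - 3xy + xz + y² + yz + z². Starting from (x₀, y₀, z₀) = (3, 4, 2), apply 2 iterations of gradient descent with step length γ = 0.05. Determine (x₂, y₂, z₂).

(2.84, 3.9175, 0.9625)

∇F = (4x - 3y + z, -3x + 2y + z, x + y + 2z)
Step 1: at (3, 4, 2), ∇F = (2, 1, 11) → (3, 4, 2) − 0.05·(2, 1, 11) = (2.9, 3.95, 1.45)
Step 2: at (2.9, 3.95, 1.45), ∇F = (1.2, 0.65, 9.75) → (2.9, 3.95, 1.45) − 0.05·(1.2, 0.65, 9.75) = (2.84, 3.9175, 0.9625)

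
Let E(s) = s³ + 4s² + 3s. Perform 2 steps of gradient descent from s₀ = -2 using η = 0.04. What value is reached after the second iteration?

-1.913792

E′(s) = 3s² + 8s + 3
s₁ = -2 − 0.04·(-1) = -1.96
s₂ = -1.96 − 0.04·(-1.1552) = -1.913792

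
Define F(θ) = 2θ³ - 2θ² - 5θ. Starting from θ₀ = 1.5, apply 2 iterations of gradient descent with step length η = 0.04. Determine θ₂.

F′(θ) = 6θ² - 4θ - 5
θ₁ = 1.5 − 0.04·2.5 = 1.4
θ₂ = 1.4 − 0.04·1.16 = 1.3536

1.3536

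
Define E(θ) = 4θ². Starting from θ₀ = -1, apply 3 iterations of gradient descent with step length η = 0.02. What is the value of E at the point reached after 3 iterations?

1.405192126464

E′(θ) = 8θ
θ₁ = -1 − 0.02·(-8) = -0.84
θ₂ = -0.84 − 0.02·(-6.72) = -0.7056
θ₃ = -0.7056 − 0.02·(-5.6448) = -0.592704
E(-0.592704) = 1.405192126464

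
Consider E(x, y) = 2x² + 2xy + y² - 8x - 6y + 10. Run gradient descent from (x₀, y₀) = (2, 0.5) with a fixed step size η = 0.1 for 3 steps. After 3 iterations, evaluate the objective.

∇E = (4x + 2y - 8, 2x + 2y - 6)
(x₁, y₁) = (2, 0.5) − 0.1·(1, -1) = (1.9, 0.6)
(x₂, y₂) = (1.9, 0.6) − 0.1·(0.8, -1) = (1.82, 0.7)
(x₃, y₃) = (1.82, 0.7) − 0.1·(0.68, -0.96) = (1.752, 0.796)
E(1.752, 0.796) = 0.769808

0.769808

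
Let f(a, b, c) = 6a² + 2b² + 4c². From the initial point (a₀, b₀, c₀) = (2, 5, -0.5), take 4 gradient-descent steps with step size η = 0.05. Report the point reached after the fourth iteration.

∇f = (12a, 4b, 8c)
(a₁, b₁, c₁) = (2, 5, -0.5) − 0.05·(24, 20, -4) = (0.8, 4, -0.3)
(a₂, b₂, c₂) = (0.8, 4, -0.3) − 0.05·(9.6, 16, -2.4) = (0.32, 3.2, -0.18)
(a₃, b₃, c₃) = (0.32, 3.2, -0.18) − 0.05·(3.84, 12.8, -1.44) = (0.128, 2.56, -0.108)
(a₄, b₄, c₄) = (0.128, 2.56, -0.108) − 0.05·(1.536, 10.24, -0.864) = (0.0512, 2.048, -0.0648)

(0.0512, 2.048, -0.0648)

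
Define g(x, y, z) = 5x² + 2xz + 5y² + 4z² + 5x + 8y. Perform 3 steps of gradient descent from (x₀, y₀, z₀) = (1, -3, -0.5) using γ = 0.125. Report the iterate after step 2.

∇g = (10x + 2z + 5, 10y + 8, 2x + 8z)
(x₁, y₁, z₁) = (1, -3, -0.5) − 0.125·(14, -22, -2) = (-0.75, -0.25, -0.25)
(x₂, y₂, z₂) = (-0.75, -0.25, -0.25) − 0.125·(-3, 5.5, -3.5) = (-0.375, -0.9375, 0.1875)

(-0.375, -0.9375, 0.1875)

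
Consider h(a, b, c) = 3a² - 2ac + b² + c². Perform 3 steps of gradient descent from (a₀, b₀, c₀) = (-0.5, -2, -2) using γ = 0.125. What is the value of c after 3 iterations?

∇h = (6a - 2c, 2b, -2a + 2c)
Step 1: at (-0.5, -2, -2), ∇h = (1, -4, -3) → (-0.5, -2, -2) − 0.125·(1, -4, -3) = (-0.625, -1.5, -1.625)
Step 2: at (-0.625, -1.5, -1.625), ∇h = (-0.5, -3, -2) → (-0.625, -1.5, -1.625) − 0.125·(-0.5, -3, -2) = (-0.5625, -1.125, -1.375)
Step 3: at (-0.5625, -1.125, -1.375), ∇h = (-0.625, -2.25, -1.625) → (-0.5625, -1.125, -1.375) − 0.125·(-0.625, -2.25, -1.625) = (-0.484375, -0.84375, -1.171875)
c = -1.171875

-1.171875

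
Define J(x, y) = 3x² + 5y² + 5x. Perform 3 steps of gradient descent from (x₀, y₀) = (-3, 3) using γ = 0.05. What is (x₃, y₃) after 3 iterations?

(-1.5765, 0.375)

∇J = (6x + 5, 10y)
(x₁, y₁) = (-3, 3) − 0.05·(-13, 30) = (-2.35, 1.5)
(x₂, y₂) = (-2.35, 1.5) − 0.05·(-9.1, 15) = (-1.895, 0.75)
(x₃, y₃) = (-1.895, 0.75) − 0.05·(-6.37, 7.5) = (-1.5765, 0.375)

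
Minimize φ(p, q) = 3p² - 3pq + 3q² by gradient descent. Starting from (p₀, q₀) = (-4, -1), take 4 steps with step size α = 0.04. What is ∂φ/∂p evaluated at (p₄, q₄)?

∇φ = (6p - 3q, -3p + 6q)
(p₁, q₁) = (-4, -1) − 0.04·(-21, 6) = (-3.16, -1.24)
(p₂, q₂) = (-3.16, -1.24) − 0.04·(-15.24, 2.04) = (-2.5504, -1.3216)
(p₃, q₃) = (-2.5504, -1.3216) − 0.04·(-11.3376, -0.2784) = (-2.096896, -1.310464)
(p₄, q₄) = (-2.096896, -1.310464) − 0.04·(-8.649984, -1.572096) = (-1.75089664, -1.24758016)
∂φ/∂p at (-1.75089664, -1.24758016) = -6.76263936

-6.76263936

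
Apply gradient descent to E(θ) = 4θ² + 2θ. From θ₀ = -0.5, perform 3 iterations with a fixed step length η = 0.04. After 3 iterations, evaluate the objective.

-0.225283129344

E′(θ) = 8θ + 2
Step 1: E′(-0.5) = -2; θ₁ = -0.5 − 0.04·(-2) = -0.42
Step 2: E′(-0.42) = -1.36; θ₂ = -0.42 − 0.04·(-1.36) = -0.3656
Step 3: E′(-0.3656) = -0.9248; θ₃ = -0.3656 − 0.04·(-0.9248) = -0.328608
E(-0.328608) = -0.225283129344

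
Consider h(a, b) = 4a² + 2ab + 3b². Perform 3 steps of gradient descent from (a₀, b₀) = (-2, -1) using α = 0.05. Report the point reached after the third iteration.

(-0.342, -0.107)

∇h = (8a + 2b, 2a + 6b)
(a₁, b₁) = (-2, -1) − 0.05·(-18, -10) = (-1.1, -0.5)
(a₂, b₂) = (-1.1, -0.5) − 0.05·(-9.8, -5.2) = (-0.61, -0.24)
(a₃, b₃) = (-0.61, -0.24) − 0.05·(-5.36, -2.66) = (-0.342, -0.107)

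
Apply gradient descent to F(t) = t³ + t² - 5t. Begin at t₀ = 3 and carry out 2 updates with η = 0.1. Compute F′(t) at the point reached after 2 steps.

-2.444288

F′(t) = 3t² + 2t - 5
Step 1: F′(3) = 28; t₁ = 3 − 0.1·28 = 0.2
Step 2: F′(0.2) = -4.48; t₂ = 0.2 − 0.1·(-4.48) = 0.648
F′(t) at (0.648) = -2.444288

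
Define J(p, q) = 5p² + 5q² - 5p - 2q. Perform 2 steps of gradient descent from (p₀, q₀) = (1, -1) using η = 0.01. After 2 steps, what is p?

0.905

∇J = (10p - 5, 10q - 2)
(p₁, q₁) = (1, -1) − 0.01·(5, -12) = (0.95, -0.88)
(p₂, q₂) = (0.95, -0.88) − 0.01·(4.5, -10.8) = (0.905, -0.772)
p = 0.905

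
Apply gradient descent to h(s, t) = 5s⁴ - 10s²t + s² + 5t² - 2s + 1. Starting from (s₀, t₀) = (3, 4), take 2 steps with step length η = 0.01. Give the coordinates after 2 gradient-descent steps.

(-0.0551872, 4.05016)

∇h = (20s³ - 20st + 2s - 2, -10s² + 10t)
(s₁, t₁) = (3, 4) − 0.01·(304, -50) = (-0.04, 4.5)
(s₂, t₂) = (-0.04, 4.5) − 0.01·(1.51872, 44.984) = (-0.0551872, 4.05016)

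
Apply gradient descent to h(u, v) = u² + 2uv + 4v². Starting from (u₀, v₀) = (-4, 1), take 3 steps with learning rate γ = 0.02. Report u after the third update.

-3.654016

∇h = (2u + 2v, 2u + 8v)
Step 1: at (-4, 1), ∇h = (-6, 0) → (-4, 1) − 0.02·(-6, 0) = (-3.88, 1)
Step 2: at (-3.88, 1), ∇h = (-5.76, 0.24) → (-3.88, 1) − 0.02·(-5.76, 0.24) = (-3.7648, 0.9952)
Step 3: at (-3.7648, 0.9952), ∇h = (-5.5392, 0.432) → (-3.7648, 0.9952) − 0.02·(-5.5392, 0.432) = (-3.654016, 0.98656)
u = -3.654016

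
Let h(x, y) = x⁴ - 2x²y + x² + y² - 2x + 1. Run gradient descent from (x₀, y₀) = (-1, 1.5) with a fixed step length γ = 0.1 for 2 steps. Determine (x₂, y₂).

∇h = (4x³ - 4xy + 2x - 2, -2x² + 2y)
(x₁, y₁) = (-1, 1.5) − 0.1·(-2, 1) = (-0.8, 1.4)
(x₂, y₂) = (-0.8, 1.4) − 0.1·(-1.168, 1.52) = (-0.6832, 1.248)

(-0.6832, 1.248)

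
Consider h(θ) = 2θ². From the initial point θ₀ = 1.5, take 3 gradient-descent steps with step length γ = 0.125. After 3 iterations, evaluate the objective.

0.0703125

h′(θ) = 4θ
Step 1: h′(1.5) = 6; θ₁ = 1.5 − 0.125·6 = 0.75
Step 2: h′(0.75) = 3; θ₂ = 0.75 − 0.125·3 = 0.375
Step 3: h′(0.375) = 1.5; θ₃ = 0.375 − 0.125·1.5 = 0.1875
h(0.1875) = 0.0703125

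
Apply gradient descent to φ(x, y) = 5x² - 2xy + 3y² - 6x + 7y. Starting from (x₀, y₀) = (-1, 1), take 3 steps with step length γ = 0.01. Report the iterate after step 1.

∇φ = (10x - 2y - 6, -2x + 6y + 7)
(x₁, y₁) = (-1, 1) − 0.01·(-18, 15) = (-0.82, 0.85)

(-0.82, 0.85)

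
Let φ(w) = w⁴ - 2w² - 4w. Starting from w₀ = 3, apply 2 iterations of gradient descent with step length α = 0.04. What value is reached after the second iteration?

φ′(w) = 4w³ - 4w - 4
w₁ = 3 − 0.04·92 = -0.68
w₂ = -0.68 − 0.04·(-2.537728) = -0.57849088

-0.57849088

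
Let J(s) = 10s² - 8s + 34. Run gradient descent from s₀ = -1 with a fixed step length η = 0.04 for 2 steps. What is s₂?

0.344

J′(s) = 20s - 8
s₁ = -1 − 0.04·(-28) = 0.12
s₂ = 0.12 − 0.04·(-5.6) = 0.344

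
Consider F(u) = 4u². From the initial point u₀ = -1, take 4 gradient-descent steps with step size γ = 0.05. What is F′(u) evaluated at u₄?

F′(u) = 8u
Step 1: F′(-1) = -8; u₁ = -1 − 0.05·(-8) = -0.6
Step 2: F′(-0.6) = -4.8; u₂ = -0.6 − 0.05·(-4.8) = -0.36
Step 3: F′(-0.36) = -2.88; u₃ = -0.36 − 0.05·(-2.88) = -0.216
Step 4: F′(-0.216) = -1.728; u₄ = -0.216 − 0.05·(-1.728) = -0.1296
F′(u) at (-0.1296) = -1.0368

-1.0368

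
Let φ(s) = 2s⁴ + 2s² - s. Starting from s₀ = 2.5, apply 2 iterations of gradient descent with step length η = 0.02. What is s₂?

φ′(s) = 8s³ + 4s - 1
s₁ = 2.5 − 0.02·134 = -0.18
s₂ = -0.18 − 0.02·(-1.766656) = -0.14466688

-0.14466688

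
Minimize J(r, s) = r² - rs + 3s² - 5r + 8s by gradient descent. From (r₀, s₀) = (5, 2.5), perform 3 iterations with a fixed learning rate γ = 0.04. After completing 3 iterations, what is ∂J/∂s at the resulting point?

8.18432

∇J = (2r - s - 5, -r + 6s + 8)
Step 1: at (5, 2.5), ∇J = (2.5, 18) → (5, 2.5) − 0.04·(2.5, 18) = (4.9, 1.78)
Step 2: at (4.9, 1.78), ∇J = (3.02, 13.78) → (4.9, 1.78) − 0.04·(3.02, 13.78) = (4.7792, 1.2288)
Step 3: at (4.7792, 1.2288), ∇J = (3.3296, 10.5936) → (4.7792, 1.2288) − 0.04·(3.3296, 10.5936) = (4.646016, 0.805056)
∂J/∂s at (4.646016, 0.805056) = 8.18432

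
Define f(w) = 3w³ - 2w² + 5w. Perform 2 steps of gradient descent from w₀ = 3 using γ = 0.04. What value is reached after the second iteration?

-0.154176

f′(w) = 9w² - 4w + 5
Step 1: f′(3) = 74; w₁ = 3 − 0.04·74 = 0.04
Step 2: f′(0.04) = 4.8544; w₂ = 0.04 − 0.04·4.8544 = -0.154176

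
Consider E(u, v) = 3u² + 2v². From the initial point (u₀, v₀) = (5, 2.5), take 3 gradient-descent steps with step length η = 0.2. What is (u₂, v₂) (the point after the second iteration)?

(0.2, 0.1)

∇E = (6u, 4v)
Step 1: at (5, 2.5), ∇E = (30, 10) → (5, 2.5) − 0.2·(30, 10) = (-1, 0.5)
Step 2: at (-1, 0.5), ∇E = (-6, 2) → (-1, 0.5) − 0.2·(-6, 2) = (0.2, 0.1)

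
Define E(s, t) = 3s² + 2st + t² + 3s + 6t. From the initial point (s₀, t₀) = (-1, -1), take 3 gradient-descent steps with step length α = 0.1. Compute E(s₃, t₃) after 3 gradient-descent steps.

-7.265328

∇E = (6s + 2t + 3, 2s + 2t + 6)
(s₁, t₁) = (-1, -1) − 0.1·(-5, 2) = (-0.5, -1.2)
(s₂, t₂) = (-0.5, -1.2) − 0.1·(-2.4, 2.6) = (-0.26, -1.46)
(s₃, t₃) = (-0.26, -1.46) − 0.1·(-1.48, 2.56) = (-0.112, -1.716)
E(-0.112, -1.716) = -7.265328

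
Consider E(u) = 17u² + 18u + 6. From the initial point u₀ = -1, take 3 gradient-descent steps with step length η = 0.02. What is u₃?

E′(u) = 34u + 18
u₁ = -1 − 0.02·(-16) = -0.68
u₂ = -0.68 − 0.02·(-5.12) = -0.5776
u₃ = -0.5776 − 0.02·(-1.6384) = -0.544832

-0.544832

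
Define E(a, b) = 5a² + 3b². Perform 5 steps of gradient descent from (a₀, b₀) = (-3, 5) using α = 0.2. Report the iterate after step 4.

(-3, 0.008)

∇E = (10a, 6b)
(a₁, b₁) = (-3, 5) − 0.2·(-30, 30) = (3, -1)
(a₂, b₂) = (3, -1) − 0.2·(30, -6) = (-3, 0.2)
(a₃, b₃) = (-3, 0.2) − 0.2·(-30, 1.2) = (3, -0.04)
(a₄, b₄) = (3, -0.04) − 0.2·(30, -0.24) = (-3, 0.008)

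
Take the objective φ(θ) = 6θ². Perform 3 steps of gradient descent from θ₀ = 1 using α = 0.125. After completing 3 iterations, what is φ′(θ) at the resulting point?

φ′(θ) = 12θ
θ₁ = 1 − 0.125·12 = -0.5
θ₂ = -0.5 − 0.125·(-6) = 0.25
θ₃ = 0.25 − 0.125·3 = -0.125
φ′(θ) at (-0.125) = -1.5

-1.5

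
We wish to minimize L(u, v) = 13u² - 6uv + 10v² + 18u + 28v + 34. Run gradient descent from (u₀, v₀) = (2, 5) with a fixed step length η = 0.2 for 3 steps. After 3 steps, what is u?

∇L = (26u - 6v + 18, -6u + 20v + 28)
Step 1: at (2, 5), ∇L = (40, 116) → (2, 5) − 0.2·(40, 116) = (-6, -18.2)
Step 2: at (-6, -18.2), ∇L = (-28.8, -300) → (-6, -18.2) − 0.2·(-28.8, -300) = (-0.24, 41.8)
Step 3: at (-0.24, 41.8), ∇L = (-239.04, 865.44) → (-0.24, 41.8) − 0.2·(-239.04, 865.44) = (47.568, -131.288)
u = 47.568

47.568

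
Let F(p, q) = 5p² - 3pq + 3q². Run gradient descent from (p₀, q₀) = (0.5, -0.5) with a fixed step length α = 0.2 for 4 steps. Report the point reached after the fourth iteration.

∇F = (10p - 3q, -3p + 6q)
Step 1: at (0.5, -0.5), ∇F = (6.5, -4.5) → (0.5, -0.5) − 0.2·(6.5, -4.5) = (-0.8, 0.4)
Step 2: at (-0.8, 0.4), ∇F = (-9.2, 4.8) → (-0.8, 0.4) − 0.2·(-9.2, 4.8) = (1.04, -0.56)
Step 3: at (1.04, -0.56), ∇F = (12.08, -6.48) → (1.04, -0.56) − 0.2·(12.08, -6.48) = (-1.376, 0.736)
Step 4: at (-1.376, 0.736), ∇F = (-15.968, 8.544) → (-1.376, 0.736) − 0.2·(-15.968, 8.544) = (1.8176, -0.9728)

(1.8176, -0.9728)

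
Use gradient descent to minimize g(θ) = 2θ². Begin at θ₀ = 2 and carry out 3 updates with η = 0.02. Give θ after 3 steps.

g′(θ) = 4θ
Step 1: g′(2) = 8; θ₁ = 2 − 0.02·8 = 1.84
Step 2: g′(1.84) = 7.36; θ₂ = 1.84 − 0.02·7.36 = 1.6928
Step 3: g′(1.6928) = 6.7712; θ₃ = 1.6928 − 0.02·6.7712 = 1.557376

1.557376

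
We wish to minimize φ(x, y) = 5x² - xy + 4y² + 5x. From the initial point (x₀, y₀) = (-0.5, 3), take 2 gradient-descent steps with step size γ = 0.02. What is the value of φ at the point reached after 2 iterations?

∇φ = (10x - y + 5, -x + 8y)
Step 1: at (-0.5, 3), ∇φ = (-3, 24.5) → (-0.5, 3) − 0.02·(-3, 24.5) = (-0.44, 2.51)
Step 2: at (-0.44, 2.51), ∇φ = (-1.91, 20.52) → (-0.44, 2.51) − 0.02·(-1.91, 20.52) = (-0.4018, 2.0996)
φ(-0.4018, 2.0996) = 17.27511612

17.27511612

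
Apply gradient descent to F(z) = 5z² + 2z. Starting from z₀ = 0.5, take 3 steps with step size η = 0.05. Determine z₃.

-0.1125

F′(z) = 10z + 2
z₁ = 0.5 − 0.05·7 = 0.15
z₂ = 0.15 − 0.05·3.5 = -0.025
z₃ = -0.025 − 0.05·1.75 = -0.1125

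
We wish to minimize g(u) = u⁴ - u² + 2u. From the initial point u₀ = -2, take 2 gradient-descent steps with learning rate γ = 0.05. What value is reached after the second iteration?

-0.8014

g′(u) = 4u³ - 2u + 2
u₁ = -2 − 0.05·(-26) = -0.7
u₂ = -0.7 − 0.05·2.028 = -0.8014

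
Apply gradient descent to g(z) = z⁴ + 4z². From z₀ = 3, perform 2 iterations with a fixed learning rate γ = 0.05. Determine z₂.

7.1712

g′(z) = 4z³ + 8z
z₁ = 3 − 0.05·132 = -3.6
z₂ = -3.6 − 0.05·(-215.424) = 7.1712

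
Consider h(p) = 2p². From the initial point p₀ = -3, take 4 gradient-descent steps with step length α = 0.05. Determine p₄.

h′(p) = 4p
p₁ = -3 − 0.05·(-12) = -2.4
p₂ = -2.4 − 0.05·(-9.6) = -1.92
p₃ = -1.92 − 0.05·(-7.68) = -1.536
p₄ = -1.536 − 0.05·(-6.144) = -1.2288

-1.2288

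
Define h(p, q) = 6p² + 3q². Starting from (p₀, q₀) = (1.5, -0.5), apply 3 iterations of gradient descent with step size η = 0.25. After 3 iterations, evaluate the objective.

864.01171875

∇h = (12p, 6q)
(p₁, q₁) = (1.5, -0.5) − 0.25·(18, -3) = (-3, 0.25)
(p₂, q₂) = (-3, 0.25) − 0.25·(-36, 1.5) = (6, -0.125)
(p₃, q₃) = (6, -0.125) − 0.25·(72, -0.75) = (-12, 0.0625)
h(-12, 0.0625) = 864.01171875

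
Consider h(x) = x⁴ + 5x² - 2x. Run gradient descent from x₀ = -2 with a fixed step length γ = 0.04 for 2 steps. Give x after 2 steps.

h′(x) = 4x³ + 10x - 2
Step 1: h′(-2) = -54; x₁ = -2 − 0.04·(-54) = 0.16
Step 2: h′(0.16) = -0.383616; x₂ = 0.16 − 0.04·(-0.383616) = 0.17534464

0.17534464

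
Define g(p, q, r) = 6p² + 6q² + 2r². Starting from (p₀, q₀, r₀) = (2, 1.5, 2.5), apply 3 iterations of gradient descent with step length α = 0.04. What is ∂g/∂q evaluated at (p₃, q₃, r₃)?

2.530944

∇g = (12p, 12q, 4r)
(p₁, q₁, r₁) = (2, 1.5, 2.5) − 0.04·(24, 18, 10) = (1.04, 0.78, 2.1)
(p₂, q₂, r₂) = (1.04, 0.78, 2.1) − 0.04·(12.48, 9.36, 8.4) = (0.5408, 0.4056, 1.764)
(p₃, q₃, r₃) = (0.5408, 0.4056, 1.764) − 0.04·(6.4896, 4.8672, 7.056) = (0.281216, 0.210912, 1.48176)
∂g/∂q at (0.281216, 0.210912, 1.48176) = 2.530944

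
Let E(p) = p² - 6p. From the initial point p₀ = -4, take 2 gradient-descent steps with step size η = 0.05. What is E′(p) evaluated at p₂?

-11.34

E′(p) = 2p - 6
Step 1: E′(-4) = -14; p₁ = -4 − 0.05·(-14) = -3.3
Step 2: E′(-3.3) = -12.6; p₂ = -3.3 − 0.05·(-12.6) = -2.67
E′(p) at (-2.67) = -11.34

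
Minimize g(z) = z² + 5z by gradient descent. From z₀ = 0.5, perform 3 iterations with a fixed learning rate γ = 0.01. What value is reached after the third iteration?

g′(z) = 2z + 5
Step 1: g′(0.5) = 6; z₁ = 0.5 − 0.01·6 = 0.44
Step 2: g′(0.44) = 5.88; z₂ = 0.44 − 0.01·5.88 = 0.3812
Step 3: g′(0.3812) = 5.7624; z₃ = 0.3812 − 0.01·5.7624 = 0.323576

0.323576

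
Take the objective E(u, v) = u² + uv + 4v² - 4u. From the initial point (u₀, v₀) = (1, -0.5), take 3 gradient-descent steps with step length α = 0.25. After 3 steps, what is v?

0.21875

∇E = (2u + v - 4, u + 8v)
(u₁, v₁) = (1, -0.5) − 0.25·(-2.5, -3) = (1.625, 0.25)
(u₂, v₂) = (1.625, 0.25) − 0.25·(-0.5, 3.625) = (1.75, -0.65625)
(u₃, v₃) = (1.75, -0.65625) − 0.25·(-1.15625, -3.5) = (2.0390625, 0.21875)
v = 0.21875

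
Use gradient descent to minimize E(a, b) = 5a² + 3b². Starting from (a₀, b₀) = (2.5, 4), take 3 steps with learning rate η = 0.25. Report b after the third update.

∇E = (10a, 6b)
Step 1: at (2.5, 4), ∇E = (25, 24) → (2.5, 4) − 0.25·(25, 24) = (-3.75, -2)
Step 2: at (-3.75, -2), ∇E = (-37.5, -12) → (-3.75, -2) − 0.25·(-37.5, -12) = (5.625, 1)
Step 3: at (5.625, 1), ∇E = (56.25, 6) → (5.625, 1) − 0.25·(56.25, 6) = (-8.4375, -0.5)
b = -0.5

-0.5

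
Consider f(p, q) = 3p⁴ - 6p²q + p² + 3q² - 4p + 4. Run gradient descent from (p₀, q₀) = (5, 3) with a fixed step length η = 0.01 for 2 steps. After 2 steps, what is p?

∇f = (12p³ - 12pq + 2p - 4, -6p² + 6q)
(p₁, q₁) = (5, 3) − 0.01·(1326, -132) = (-8.26, 4.32)
(p₂, q₂) = (-8.26, 4.32) − 0.01·(-6355.041312, -383.4456) = (55.29041312, 8.154456)
p = 55.29041312

55.29041312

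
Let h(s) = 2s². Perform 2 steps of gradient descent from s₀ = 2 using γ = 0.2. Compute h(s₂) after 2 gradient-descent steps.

0.0128

h′(s) = 4s
s₁ = 2 − 0.2·8 = 0.4
s₂ = 0.4 − 0.2·1.6 = 0.08
h(0.08) = 0.0128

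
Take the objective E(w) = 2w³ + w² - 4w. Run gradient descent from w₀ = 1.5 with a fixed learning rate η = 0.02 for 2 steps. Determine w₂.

E′(w) = 6w² + 2w - 4
w₁ = 1.5 − 0.02·12.5 = 1.25
w₂ = 1.25 − 0.02·7.875 = 1.0925

1.0925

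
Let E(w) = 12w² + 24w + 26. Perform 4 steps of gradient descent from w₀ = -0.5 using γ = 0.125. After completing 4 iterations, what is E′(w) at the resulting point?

E′(w) = 24w + 24
w₁ = -0.5 − 0.125·12 = -2
w₂ = -2 − 0.125·(-24) = 1
w₃ = 1 − 0.125·48 = -5
w₄ = -5 − 0.125·(-96) = 7
E′(w) at (7) = 192

192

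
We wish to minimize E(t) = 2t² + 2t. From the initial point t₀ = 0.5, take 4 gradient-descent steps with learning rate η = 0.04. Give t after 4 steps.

-0.00212864

E′(t) = 4t + 2
t₁ = 0.5 − 0.04·4 = 0.34
t₂ = 0.34 − 0.04·3.36 = 0.2056
t₃ = 0.2056 − 0.04·2.8224 = 0.092704
t₄ = 0.092704 − 0.04·2.370816 = -0.00212864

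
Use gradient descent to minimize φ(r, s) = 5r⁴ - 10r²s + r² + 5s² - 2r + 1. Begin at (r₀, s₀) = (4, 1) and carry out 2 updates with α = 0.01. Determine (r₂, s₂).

(92.8125232, 8.74636)

∇φ = (20r³ - 20rs + 2r - 2, -10r² + 10s)
(r₁, s₁) = (4, 1) − 0.01·(1206, -150) = (-8.06, 2.5)
(r₂, s₂) = (-8.06, 2.5) − 0.01·(-10087.25232, -624.636) = (92.8125232, 8.74636)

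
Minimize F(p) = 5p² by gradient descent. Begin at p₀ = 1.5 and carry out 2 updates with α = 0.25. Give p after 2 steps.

3.375

F′(p) = 10p
p₁ = 1.5 − 0.25·15 = -2.25
p₂ = -2.25 − 0.25·(-22.5) = 3.375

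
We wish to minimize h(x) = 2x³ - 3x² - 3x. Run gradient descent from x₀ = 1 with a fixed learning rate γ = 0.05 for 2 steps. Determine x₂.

1.24825

h′(x) = 6x² - 6x - 3
Step 1: h′(1) = -3; x₁ = 1 − 0.05·(-3) = 1.15
Step 2: h′(1.15) = -1.965; x₂ = 1.15 − 0.05·(-1.965) = 1.24825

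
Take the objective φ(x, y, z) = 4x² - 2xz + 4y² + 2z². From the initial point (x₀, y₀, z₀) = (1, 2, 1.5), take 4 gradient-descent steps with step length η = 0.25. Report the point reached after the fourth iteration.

∇φ = (8x - 2z, 8y, -2x + 4z)
Step 1: at (1, 2, 1.5), ∇φ = (5, 16, 4) → (1, 2, 1.5) − 0.25·(5, 16, 4) = (-0.25, -2, 0.5)
Step 2: at (-0.25, -2, 0.5), ∇φ = (-3, -16, 2.5) → (-0.25, -2, 0.5) − 0.25·(-3, -16, 2.5) = (0.5, 2, -0.125)
Step 3: at (0.5, 2, -0.125), ∇φ = (4.25, 16, -1.5) → (0.5, 2, -0.125) − 0.25·(4.25, 16, -1.5) = (-0.5625, -2, 0.25)
Step 4: at (-0.5625, -2, 0.25), ∇φ = (-5, -16, 2.125) → (-0.5625, -2, 0.25) − 0.25·(-5, -16, 2.125) = (0.6875, 2, -0.28125)

(0.6875, 2, -0.28125)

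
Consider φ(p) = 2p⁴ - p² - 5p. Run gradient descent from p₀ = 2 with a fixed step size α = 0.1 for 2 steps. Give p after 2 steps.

φ′(p) = 8p³ - 2p - 5
p₁ = 2 − 0.1·55 = -3.5
p₂ = -3.5 − 0.1·(-341) = 30.6

30.6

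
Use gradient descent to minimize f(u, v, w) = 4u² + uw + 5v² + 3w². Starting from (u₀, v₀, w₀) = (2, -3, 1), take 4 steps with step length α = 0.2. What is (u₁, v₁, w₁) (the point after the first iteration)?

(-1.4, 3, -0.6)

∇f = (8u + w, 10v, u + 6w)
(u₁, v₁, w₁) = (2, -3, 1) − 0.2·(17, -30, 8) = (-1.4, 3, -0.6)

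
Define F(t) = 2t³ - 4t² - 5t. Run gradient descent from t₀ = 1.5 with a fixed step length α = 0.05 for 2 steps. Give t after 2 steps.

F′(t) = 6t² - 8t - 5
Step 1: F′(1.5) = -3.5; t₁ = 1.5 − 0.05·(-3.5) = 1.675
Step 2: F′(1.675) = -1.56625; t₂ = 1.675 − 0.05·(-1.56625) = 1.7533125

1.7533125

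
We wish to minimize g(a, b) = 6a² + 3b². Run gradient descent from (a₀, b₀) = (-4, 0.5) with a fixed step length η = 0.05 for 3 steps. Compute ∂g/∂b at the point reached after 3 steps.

1.029

∇g = (12a, 6b)
(a₁, b₁) = (-4, 0.5) − 0.05·(-48, 3) = (-1.6, 0.35)
(a₂, b₂) = (-1.6, 0.35) − 0.05·(-19.2, 2.1) = (-0.64, 0.245)
(a₃, b₃) = (-0.64, 0.245) − 0.05·(-7.68, 1.47) = (-0.256, 0.1715)
∂g/∂b at (-0.256, 0.1715) = 1.029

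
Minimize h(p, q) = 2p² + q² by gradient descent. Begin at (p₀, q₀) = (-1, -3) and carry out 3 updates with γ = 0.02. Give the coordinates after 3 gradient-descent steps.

(-0.778688, -2.654208)

∇h = (4p, 2q)
(p₁, q₁) = (-1, -3) − 0.02·(-4, -6) = (-0.92, -2.88)
(p₂, q₂) = (-0.92, -2.88) − 0.02·(-3.68, -5.76) = (-0.8464, -2.7648)
(p₃, q₃) = (-0.8464, -2.7648) − 0.02·(-3.3856, -5.5296) = (-0.778688, -2.654208)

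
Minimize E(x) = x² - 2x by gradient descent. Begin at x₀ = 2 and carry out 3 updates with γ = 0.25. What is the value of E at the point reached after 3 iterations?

E′(x) = 2x - 2
Step 1: E′(2) = 2; x₁ = 2 − 0.25·2 = 1.5
Step 2: E′(1.5) = 1; x₂ = 1.5 − 0.25·1 = 1.25
Step 3: E′(1.25) = 0.5; x₃ = 1.25 − 0.25·0.5 = 1.125
E(1.125) = -0.984375

-0.984375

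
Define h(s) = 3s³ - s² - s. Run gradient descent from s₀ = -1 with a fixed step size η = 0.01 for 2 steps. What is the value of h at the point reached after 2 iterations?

-5.729305745987

h′(s) = 9s² - 2s - 1
s₁ = -1 − 0.01·10 = -1.1
s₂ = -1.1 − 0.01·12.09 = -1.2209
h(-1.2209) = -5.729305745987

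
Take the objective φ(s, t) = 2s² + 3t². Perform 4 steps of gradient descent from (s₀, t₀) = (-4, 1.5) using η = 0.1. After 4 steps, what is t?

∇φ = (4s, 6t)
(s₁, t₁) = (-4, 1.5) − 0.1·(-16, 9) = (-2.4, 0.6)
(s₂, t₂) = (-2.4, 0.6) − 0.1·(-9.6, 3.6) = (-1.44, 0.24)
(s₃, t₃) = (-1.44, 0.24) − 0.1·(-5.76, 1.44) = (-0.864, 0.096)
(s₄, t₄) = (-0.864, 0.096) − 0.1·(-3.456, 0.576) = (-0.5184, 0.0384)
t = 0.0384

0.0384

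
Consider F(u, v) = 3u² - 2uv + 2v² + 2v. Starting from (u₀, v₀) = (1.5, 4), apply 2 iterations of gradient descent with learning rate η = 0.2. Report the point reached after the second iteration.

∇F = (6u - 2v, -2u + 4v + 2)
Step 1: at (1.5, 4), ∇F = (1, 15) → (1.5, 4) − 0.2·(1, 15) = (1.3, 1)
Step 2: at (1.3, 1), ∇F = (5.8, 3.4) → (1.3, 1) − 0.2·(5.8, 3.4) = (0.14, 0.32)

(0.14, 0.32)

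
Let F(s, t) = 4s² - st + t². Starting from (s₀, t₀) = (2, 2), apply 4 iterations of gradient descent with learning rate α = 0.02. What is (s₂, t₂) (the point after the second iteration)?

∇F = (8s - t, -s + 2t)
Step 1: at (2, 2), ∇F = (14, 2) → (2, 2) − 0.02·(14, 2) = (1.72, 1.96)
Step 2: at (1.72, 1.96), ∇F = (11.8, 2.2) → (1.72, 1.96) − 0.02·(11.8, 2.2) = (1.484, 1.916)

(1.484, 1.916)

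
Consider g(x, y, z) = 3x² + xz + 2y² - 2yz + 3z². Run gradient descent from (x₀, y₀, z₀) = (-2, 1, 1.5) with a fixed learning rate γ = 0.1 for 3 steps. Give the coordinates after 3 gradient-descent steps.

(-0.2595, 0.579, 0.466)

∇g = (6x + z, 4y - 2z, x - 2y + 6z)
Step 1: at (-2, 1, 1.5), ∇g = (-10.5, 1, 5) → (-2, 1, 1.5) − 0.1·(-10.5, 1, 5) = (-0.95, 0.9, 1)
Step 2: at (-0.95, 0.9, 1), ∇g = (-4.7, 1.6, 3.25) → (-0.95, 0.9, 1) − 0.1·(-4.7, 1.6, 3.25) = (-0.48, 0.74, 0.675)
Step 3: at (-0.48, 0.74, 0.675), ∇g = (-2.205, 1.61, 2.09) → (-0.48, 0.74, 0.675) − 0.1·(-2.205, 1.61, 2.09) = (-0.2595, 0.579, 0.466)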